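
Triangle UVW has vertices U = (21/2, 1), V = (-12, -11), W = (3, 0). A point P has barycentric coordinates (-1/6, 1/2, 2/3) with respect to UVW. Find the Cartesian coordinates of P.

P = (-1/6)·U + (1/2)·V + (2/3)·W.
x-coordinate: (-1/6)·(21/2) + (1/2)·(-12) + (2/3)·3 = -23/4.
y-coordinate: (-1/6)·1 + (1/2)·(-11) + (2/3)·0 = -17/3.

(-23/4, -17/3)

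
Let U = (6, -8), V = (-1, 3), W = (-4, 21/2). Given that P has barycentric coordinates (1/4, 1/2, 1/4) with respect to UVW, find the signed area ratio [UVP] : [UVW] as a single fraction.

1/4

The signed ratio [UVP]/[UVW] equals the barycentric coordinate of P at vertex W, which is 1/4.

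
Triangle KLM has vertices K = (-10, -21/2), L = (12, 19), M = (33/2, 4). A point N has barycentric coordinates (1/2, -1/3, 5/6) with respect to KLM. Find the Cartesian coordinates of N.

N = (1/2)·K + (-1/3)·L + (5/6)·M.
x-coordinate: (1/2)·(-10) + (-1/3)·12 + (5/6)·(33/2) = 19/4.
y-coordinate: (1/2)·(-21/2) + (-1/3)·19 + (5/6)·4 = -33/4.

(19/4, -33/4)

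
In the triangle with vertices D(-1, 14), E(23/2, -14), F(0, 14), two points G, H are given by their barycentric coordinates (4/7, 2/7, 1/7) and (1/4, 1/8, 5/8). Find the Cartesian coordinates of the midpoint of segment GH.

Barycentric coordinates of the midpoint are the average: (23/56, 23/112, 43/112).
Converting: (23/56)·D + (23/112)·E + (43/112)·F = (437/224, 33/4).

(437/224, 33/4)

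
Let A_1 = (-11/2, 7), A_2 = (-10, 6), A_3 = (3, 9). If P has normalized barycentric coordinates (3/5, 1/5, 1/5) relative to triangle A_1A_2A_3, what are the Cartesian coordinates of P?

P = (3/5)·A_1 + (1/5)·A_2 + (1/5)·A_3.
x-coordinate: (3/5)·(-11/2) + (1/5)·(-10) + (1/5)·3 = -47/10.
y-coordinate: (3/5)·7 + (1/5)·6 + (1/5)·9 = 36/5.

(-47/10, 36/5)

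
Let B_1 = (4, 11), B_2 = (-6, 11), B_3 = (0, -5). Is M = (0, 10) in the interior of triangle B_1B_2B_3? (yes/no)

yes

Barycentric coordinates of M: (9/16, 3/8, 1/16).
The three coordinates are positive, positive, positive; a point is interior exactly when all three are positive.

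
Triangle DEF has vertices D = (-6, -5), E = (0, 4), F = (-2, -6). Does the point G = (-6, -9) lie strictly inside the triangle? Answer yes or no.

Barycentric coordinates of G: (17/21, -8/21, 4/7).
The three coordinates are positive, negative, positive; a point is interior exactly when all three are positive.

no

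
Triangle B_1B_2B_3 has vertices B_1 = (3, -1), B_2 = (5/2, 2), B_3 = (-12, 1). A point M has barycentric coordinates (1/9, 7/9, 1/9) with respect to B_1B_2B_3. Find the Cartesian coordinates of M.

M = (1/9)·B_1 + (7/9)·B_2 + (1/9)·B_3.
x-coordinate: (1/9)·3 + (7/9)·(5/2) + (1/9)·(-12) = 17/18.
y-coordinate: (1/9)·(-1) + (7/9)·2 + (1/9)·1 = 14/9.

(17/18, 14/9)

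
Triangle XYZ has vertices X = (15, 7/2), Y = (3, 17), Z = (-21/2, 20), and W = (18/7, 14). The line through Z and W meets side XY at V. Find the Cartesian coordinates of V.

(39/5, 58/5)

Barycentric coordinates of W with respect to XYZ: (2/7, 3/7, 2/7).
On side XY the Z-coordinate is zero; dropping W's Z-weight 2/7 and renormalizing the remaining 2/7 : 3/7 gives weights 2/5, 3/5 on X, Y.
V = (2/5)·(15, 7/2) + (3/5)·(3, 17) = (39/5, 58/5).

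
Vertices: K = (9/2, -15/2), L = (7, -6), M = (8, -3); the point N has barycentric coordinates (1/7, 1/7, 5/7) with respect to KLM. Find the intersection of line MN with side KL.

Line MN meets KL where the M-coordinate vanishes; zeroing N's M-weight and renormalizing leaves K, L-weights 1/7 : 1/7 → (1/2, 1/2).
So J = (1/2)·K + (1/2)·L = (23/4, -27/4).

(23/4, -27/4)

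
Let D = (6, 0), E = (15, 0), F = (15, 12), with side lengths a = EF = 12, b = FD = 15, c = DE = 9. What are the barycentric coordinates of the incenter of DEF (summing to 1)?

The incenter has barycentric coordinates proportional to the opposite side lengths: (12 : 15 : 9).
Normalizing by 12+15+9 = 36 gives (1/3, 5/12, 1/4).

(1/3, 5/12, 1/4)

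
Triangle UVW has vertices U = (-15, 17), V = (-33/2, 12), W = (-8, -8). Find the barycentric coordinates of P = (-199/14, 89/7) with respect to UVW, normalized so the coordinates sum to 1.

Signed area of the reference triangle: [UVW] = ½·((-15)·(12−(-8)) + (-33/2)·(-8−17) + (-8)·(17−12)) = ½·(-300 + 825/2 − 40) = 145/4.
[PVW] = ½·((-199/14)·(12−(-8)) + (-33/2)·(-8−(89/7)) + (-8)·(89/7−12)) = ½·(-1990/7 + 4785/14 − 40/7) = 725/28, so the U-coordinate is (725/28)/(145/4) = 5/7.
[UPW] = ½·((-15)·(89/7−(-8)) + (-199/14)·(-8−17) + (-8)·(17−(89/7))) = ½·(-2175/7 + 4975/14 − 240/7) = 145/28, so the V-coordinate is 1/7.
[UVP] = ½·((-15)·(12−(89/7)) + (-33/2)·(89/7−17) + (-199/14)·(17−12)) = ½·(75/7 + 495/7 − 995/14) = 145/28, so the W-coordinate is 1/7.

(5/7, 1/7, 1/7)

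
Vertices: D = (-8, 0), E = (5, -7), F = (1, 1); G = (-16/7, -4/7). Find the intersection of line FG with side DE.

Barycentric coordinates of G with respect to DEF: (3/7, 1/7, 3/7).
On side DE the F-coordinate is zero; dropping G's F-weight 3/7 and renormalizing the remaining 3/7 : 1/7 gives weights 3/4, 1/4 on D, E.
H = (3/4)·(-8, 0) + (1/4)·(5, -7) = (-19/4, -7/4).

(-19/4, -7/4)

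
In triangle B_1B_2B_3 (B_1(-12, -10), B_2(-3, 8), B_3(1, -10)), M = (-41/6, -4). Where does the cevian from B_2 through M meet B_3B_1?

(-35/4, -10)

Barycentric coordinates of M with respect to B_1B_2B_3: (1/2, 1/3, 1/6).
On side B_3B_1 the B_2-coordinate is zero; dropping M's B_2-weight 1/3 and renormalizing the remaining 1/6 : 1/2 gives weights 1/4, 3/4 on B_3, B_1.
N = (1/4)·(1, -10) + (3/4)·(-12, -10) = (-35/4, -10).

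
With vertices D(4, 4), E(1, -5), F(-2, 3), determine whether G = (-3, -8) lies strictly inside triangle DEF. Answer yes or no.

Barycentric coordinates of G: (-41/51, 65/51, 9/17).
The three coordinates are negative, positive, positive; a point is interior exactly when all three are positive.

no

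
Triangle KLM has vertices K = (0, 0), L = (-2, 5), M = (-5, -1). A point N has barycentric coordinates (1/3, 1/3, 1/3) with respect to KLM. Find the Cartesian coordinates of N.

(-7/3, 4/3)

N = (1/3)·K + (1/3)·L + (1/3)·M.
x-coordinate: (1/3)·0 + (1/3)·(-2) + (1/3)·(-5) = -7/3.
y-coordinate: (1/3)·0 + (1/3)·5 + (1/3)·(-1) = 4/3.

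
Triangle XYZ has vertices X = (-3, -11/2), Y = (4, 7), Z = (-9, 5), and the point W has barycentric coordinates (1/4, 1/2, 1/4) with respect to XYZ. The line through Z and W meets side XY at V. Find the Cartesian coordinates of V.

(5/3, 17/6)

Line ZW meets XY where the Z-coordinate vanishes; zeroing W's Z-weight and renormalizing leaves X, Y-weights 1/4 : 1/2 → (1/3, 2/3).
So V = (1/3)·X + (2/3)·Y = (5/3, 17/6).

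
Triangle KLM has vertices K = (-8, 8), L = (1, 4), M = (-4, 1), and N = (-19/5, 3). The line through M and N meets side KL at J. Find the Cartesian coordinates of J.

(-7/2, 6)

Barycentric coordinates of N with respect to KLM: (1/5, 1/5, 3/5).
On side KL the M-coordinate is zero; dropping N's M-weight 3/5 and renormalizing the remaining 1/5 : 1/5 gives weights 1/2, 1/2 on K, L.
J = (1/2)·(-8, 8) + (1/2)·(1, 4) = (-7/2, 6).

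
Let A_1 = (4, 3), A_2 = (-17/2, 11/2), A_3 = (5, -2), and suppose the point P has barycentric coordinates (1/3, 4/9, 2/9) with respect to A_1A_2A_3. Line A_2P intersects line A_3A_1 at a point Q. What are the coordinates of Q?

Line A_2P meets A_3A_1 where the A_2-coordinate vanishes; zeroing P's A_2-weight and renormalizing leaves A_3, A_1-weights 2/9 : 1/3 → (2/5, 3/5).
So Q = (2/5)·A_3 + (3/5)·A_1 = (22/5, 1).

(22/5, 1)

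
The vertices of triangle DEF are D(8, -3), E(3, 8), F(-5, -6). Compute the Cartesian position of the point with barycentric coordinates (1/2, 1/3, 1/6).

G = (1/2)·D + (1/3)·E + (1/6)·F.
x-coordinate: (1/2)·8 + (1/3)·3 + (1/6)·(-5) = 25/6.
y-coordinate: (1/2)·(-3) + (1/3)·8 + (1/6)·(-6) = 1/6.

(25/6, 1/6)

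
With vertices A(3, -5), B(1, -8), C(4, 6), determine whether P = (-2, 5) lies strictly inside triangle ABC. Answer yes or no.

Barycentric coordinates of P: (-81/19, 65/19, 35/19).
The three coordinates are negative, positive, positive; a point is interior exactly when all three are positive.

no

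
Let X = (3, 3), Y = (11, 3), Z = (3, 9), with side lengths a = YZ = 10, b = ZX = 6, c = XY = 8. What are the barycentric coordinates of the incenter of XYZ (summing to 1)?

(5/12, 1/4, 1/3)

The incenter has barycentric coordinates proportional to the opposite side lengths: (10 : 6 : 8).
Normalizing by 10+6+8 = 24 gives (5/12, 1/4, 1/3).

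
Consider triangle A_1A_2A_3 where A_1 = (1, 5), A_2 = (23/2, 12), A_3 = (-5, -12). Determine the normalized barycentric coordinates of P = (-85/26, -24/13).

Signed area of the reference triangle: [A_1A_2A_3] = ½·(1·(12−(-12)) + (23/2)·(-12−5) + (-5)·(5−12)) = ½·(24 − 391/2 + 35) = -273/4.
[PA_2A_3] = ½·((-85/26)·(12−(-12)) + (23/2)·(-12−(-24/13)) + (-5)·(-24/13−12)) = ½·(-1020/13 − 1518/13 + 900/13) = -63, so the A_1-coordinate is (-63)/(-273/4) = 12/13.
[A_1PA_3] = ½·(1·(-24/13−(-12)) + (-85/26)·(-12−5) + (-5)·(5−(-24/13))) = ½·(132/13 + 1445/26 − 445/13) = 63/4, so the A_2-coordinate is -3/13.
[A_1A_2P] = ½·(1·(12−(-24/13)) + (23/2)·(-24/13−5) + (-85/26)·(5−12)) = ½·(180/13 − 2047/26 + 595/26) = -21, so the A_3-coordinate is 4/13.
Check: 12/13 − 3/13 + 4/13 = 1.

(12/13, -3/13, 4/13)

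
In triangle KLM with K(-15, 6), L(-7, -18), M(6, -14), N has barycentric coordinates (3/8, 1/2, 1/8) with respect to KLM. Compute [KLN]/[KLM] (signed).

The signed ratio [KLN]/[KLM] equals the barycentric coordinate of N at vertex M, which is 1/8.

1/8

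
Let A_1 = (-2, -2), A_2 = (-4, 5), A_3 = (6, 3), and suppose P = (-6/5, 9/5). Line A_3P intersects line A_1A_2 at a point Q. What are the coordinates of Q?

(-3, 3/2)

Barycentric coordinates of P with respect to A_1A_2A_3: (2/5, 2/5, 1/5).
On side A_1A_2 the A_3-coordinate is zero; dropping P's A_3-weight 1/5 and renormalizing the remaining 2/5 : 2/5 gives weights 1/2, 1/2 on A_1, A_2.
Q = (1/2)·(-2, -2) + (1/2)·(-4, 5) = (-3, 3/2).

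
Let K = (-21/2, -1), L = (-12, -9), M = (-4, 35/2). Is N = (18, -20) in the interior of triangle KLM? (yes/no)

no

Barycentric coordinates of N: (-3532/97, 2603/97, 1026/97).
The three coordinates are negative, positive, positive; a point is interior exactly when all three are positive.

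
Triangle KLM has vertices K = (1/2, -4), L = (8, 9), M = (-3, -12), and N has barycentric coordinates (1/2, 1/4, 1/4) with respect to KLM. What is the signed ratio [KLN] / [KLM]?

The signed ratio [KLN]/[KLM] equals the barycentric coordinate of N at vertex M, which is 1/4.

1/4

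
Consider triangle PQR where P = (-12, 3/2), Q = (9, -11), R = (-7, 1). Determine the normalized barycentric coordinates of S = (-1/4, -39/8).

(1/4, 1/2, 1/4)

Signed area of the reference triangle: [PQR] = ½·((-12)·(-11−1) + 9·(1−(3/2)) + (-7)·(3/2−(-11))) = ½·(144 − 9/2 − 175/2) = 26.
[SQR] = ½·((-1/4)·(-11−1) + 9·(1−(-39/8)) + (-7)·(-39/8−(-11))) = ½·(3 + 423/8 − 343/8) = 13/2, so the P-coordinate is (13/2)/26 = 1/4.
[PSR] = ½·((-12)·(-39/8−1) + (-1/4)·(1−(3/2)) + (-7)·(3/2−(-39/8))) = ½·(141/2 + 1/8 − 357/8) = 13, so the Q-coordinate is 1/2.
[PQS] = ½·((-12)·(-11−(-39/8)) + 9·(-39/8−(3/2)) + (-1/4)·(3/2−(-11))) = ½·(147/2 − 459/8 − 25/8) = 13/2, so the R-coordinate is 1/4.
Check: 1/4 + 1/2 + 1/4 = 1.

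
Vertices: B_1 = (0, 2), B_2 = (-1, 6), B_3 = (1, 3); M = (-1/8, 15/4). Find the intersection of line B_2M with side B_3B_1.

(2/5, 12/5)

Barycentric coordinates of M with respect to B_1B_2B_3: (3/8, 3/8, 1/4).
On side B_3B_1 the B_2-coordinate is zero; dropping M's B_2-weight 3/8 and renormalizing the remaining 1/4 : 3/8 gives weights 2/5, 3/5 on B_3, B_1.
N = (2/5)·(1, 3) + (3/5)·(0, 2) = (2/5, 12/5).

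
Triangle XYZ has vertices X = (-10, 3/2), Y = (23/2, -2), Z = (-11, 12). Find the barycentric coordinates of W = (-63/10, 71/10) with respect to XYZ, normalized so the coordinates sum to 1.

Signed area of the reference triangle: [XYZ] = ½·((-10)·(-2−12) + (23/2)·(12−(3/2)) + (-11)·(3/2−(-2))) = ½·(140 + 483/4 − 77/2) = 889/8.
[WYZ] = ½·((-63/10)·(-2−12) + (23/2)·(12−(71/10)) + (-11)·(71/10−(-2))) = ½·(441/5 + 1127/20 − 1001/10) = 889/40, so the X-coordinate is (889/40)/(889/8) = 1/5.
[XWZ] = ½·((-10)·(71/10−12) + (-63/10)·(12−(3/2)) + (-11)·(3/2−(71/10))) = ½·(49 − 1323/20 + 308/5) = 889/40, so the Y-coordinate is 1/5.
[XYW] = ½·((-10)·(-2−(71/10)) + (23/2)·(71/10−(3/2)) + (-63/10)·(3/2−(-2))) = ½·(91 + 322/5 − 441/20) = 2667/40, so the Z-coordinate is 3/5.
Check: 1/5 + 1/5 + 3/5 = 1.

(1/5, 1/5, 3/5)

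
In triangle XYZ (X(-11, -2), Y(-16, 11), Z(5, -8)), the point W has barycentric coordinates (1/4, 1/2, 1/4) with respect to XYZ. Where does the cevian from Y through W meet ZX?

Line YW meets ZX where the Y-coordinate vanishes; zeroing W's Y-weight and renormalizing leaves Z, X-weights 1/4 : 1/4 → (1/2, 1/2).
So V = (1/2)·Z + (1/2)·X = (-3, -5).

(-3, -5)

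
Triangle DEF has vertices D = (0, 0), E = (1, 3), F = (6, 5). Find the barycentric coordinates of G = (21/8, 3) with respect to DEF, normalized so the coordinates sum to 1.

Signed area of the reference triangle: [DEF] = ½·(0·(3−5) + 1·(5−0) + 6·(0−3)) = ½·(0 + 5 − 18) = -13/2.
[GEF] = ½·((21/8)·(3−5) + 1·(5−3) + 6·(3−3)) = ½·(-21/4 + 2 + 0) = -13/8, so the D-coordinate is (-13/8)/(-13/2) = 1/4.
[DGF] = ½·(0·(3−5) + (21/8)·(5−0) + 6·(0−3)) = ½·(0 + 105/8 − 18) = -39/16, so the E-coordinate is 3/8.
[DEG] = ½·(0·(3−3) + 1·(3−0) + (21/8)·(0−3)) = ½·(0 + 3 − 63/8) = -39/16, so the F-coordinate is 3/8.
Check: 1/4 + 3/8 + 3/8 = 1.

(1/4, 3/8, 3/8)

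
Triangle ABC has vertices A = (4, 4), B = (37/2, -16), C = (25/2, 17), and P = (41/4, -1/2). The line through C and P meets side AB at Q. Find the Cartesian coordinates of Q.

Barycentric coordinates of P with respect to ABC: (1/2, 1/3, 1/6).
On side AB the C-coordinate is zero; dropping P's C-weight 1/6 and renormalizing the remaining 1/2 : 1/3 gives weights 3/5, 2/5 on A, B.
Q = (3/5)·(4, 4) + (2/5)·(37/2, -16) = (49/5, -4).

(49/5, -4)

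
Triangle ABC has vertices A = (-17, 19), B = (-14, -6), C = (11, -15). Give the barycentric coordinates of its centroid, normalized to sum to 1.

(1/3, 1/3, 1/3)

The centroid is the average of the vertices, so each weight is 1/3.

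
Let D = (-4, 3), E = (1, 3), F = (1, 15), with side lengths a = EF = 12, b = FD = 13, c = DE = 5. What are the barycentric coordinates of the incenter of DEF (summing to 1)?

The incenter has barycentric coordinates proportional to the opposite side lengths: (12 : 13 : 5).
Normalizing by 12+13+5 = 30 gives (2/5, 13/30, 1/6).

(2/5, 13/30, 1/6)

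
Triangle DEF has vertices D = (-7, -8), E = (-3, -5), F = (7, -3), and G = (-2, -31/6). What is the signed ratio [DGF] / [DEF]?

[DEF] = ½·((-7)·(-5−(-3)) + (-3)·(-3−(-8)) + 7·(-8−(-5))) = ½·(14 − 15 − 21) = -11.
[DGF] = ½·((-7)·(-31/6−(-3)) + (-2)·(-3−(-8)) + 7·(-8−(-31/6))) = ½·(91/6 − 10 − 119/6) = -22/3, so the ratio is (-22/3)/(-11) = 2/3.

2/3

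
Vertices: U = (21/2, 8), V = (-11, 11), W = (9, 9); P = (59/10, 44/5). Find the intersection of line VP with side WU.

(81/8, 33/4)

Barycentric coordinates of P with respect to UVW: (3/5, 1/5, 1/5).
On side WU the V-coordinate is zero; dropping P's V-weight 1/5 and renormalizing the remaining 1/5 : 3/5 gives weights 1/4, 3/4 on W, U.
Q = (1/4)·(9, 9) + (3/4)·(21/2, 8) = (81/8, 33/4).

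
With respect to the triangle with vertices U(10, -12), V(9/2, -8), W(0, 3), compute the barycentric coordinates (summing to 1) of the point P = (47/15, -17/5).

Signed area of the reference triangle: [UVW] = ½·(10·(-8−3) + (9/2)·(3−(-12)) + 0·(-12−(-8))) = ½·(-110 + 135/2 + 0) = -85/4.
[PVW] = ½·((47/15)·(-8−3) + (9/2)·(3−(-17/5)) + 0·(-17/5−(-8))) = ½·(-517/15 + 144/5 + 0) = -17/6, so the U-coordinate is (-17/6)/(-85/4) = 2/15.
[UPW] = ½·(10·(-17/5−3) + (47/15)·(3−(-12)) + 0·(-12−(-17/5))) = ½·(-64 + 47 + 0) = -17/2, so the V-coordinate is 2/5.
[UVP] = ½·(10·(-8−(-17/5)) + (9/2)·(-17/5−(-12)) + (47/15)·(-12−(-8))) = ½·(-46 + 387/10 − 188/15) = -119/12, so the W-coordinate is 7/15.
Check: 2/15 + 2/5 + 7/15 = 1.

(2/15, 2/5, 7/15)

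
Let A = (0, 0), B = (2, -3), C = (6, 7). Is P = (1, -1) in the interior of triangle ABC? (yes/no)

yes

Barycentric coordinates of P: (9/16, 13/32, 1/32).
The three coordinates are positive, positive, positive; a point is interior exactly when all three are positive.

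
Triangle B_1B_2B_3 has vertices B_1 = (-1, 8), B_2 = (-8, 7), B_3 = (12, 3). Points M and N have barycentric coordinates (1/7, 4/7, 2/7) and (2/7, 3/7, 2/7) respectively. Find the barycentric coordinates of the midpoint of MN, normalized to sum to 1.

Since both coordinate triples sum to 1, the midpoint's barycentrics are the componentwise average.
(1/7+2/7)/2 = 3/14; similarly 1/2 and 2/7.

(3/14, 1/2, 2/7)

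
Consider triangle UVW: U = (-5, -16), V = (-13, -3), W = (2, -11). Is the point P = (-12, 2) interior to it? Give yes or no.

no

Barycentric coordinates of P: (-83/131, 161/131, 53/131).
The three coordinates are negative, positive, positive; a point is interior exactly when all three are positive.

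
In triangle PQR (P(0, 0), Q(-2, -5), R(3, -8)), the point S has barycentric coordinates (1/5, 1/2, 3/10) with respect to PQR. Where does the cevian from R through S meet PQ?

(-10/7, -25/7)

Line RS meets PQ where the R-coordinate vanishes; zeroing S's R-weight and renormalizing leaves P, Q-weights 1/5 : 1/2 → (2/7, 5/7).
So T = (2/7)·P + (5/7)·Q = (-10/7, -25/7).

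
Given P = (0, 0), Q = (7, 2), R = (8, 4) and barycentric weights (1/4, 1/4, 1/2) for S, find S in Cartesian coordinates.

(23/4, 5/2)

S = (1/4)·P + (1/4)·Q + (1/2)·R.
x-coordinate: (1/4)·0 + (1/4)·7 + (1/2)·8 = 23/4.
y-coordinate: (1/4)·0 + (1/4)·2 + (1/2)·4 = 5/2.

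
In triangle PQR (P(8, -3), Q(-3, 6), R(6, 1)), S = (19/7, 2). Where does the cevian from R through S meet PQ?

(7/5, 12/5)

Barycentric coordinates of S with respect to PQR: (2/7, 3/7, 2/7).
On side PQ the R-coordinate is zero; dropping S's R-weight 2/7 and renormalizing the remaining 2/7 : 3/7 gives weights 2/5, 3/5 on P, Q.
T = (2/5)·(8, -3) + (3/5)·(-3, 6) = (7/5, 12/5).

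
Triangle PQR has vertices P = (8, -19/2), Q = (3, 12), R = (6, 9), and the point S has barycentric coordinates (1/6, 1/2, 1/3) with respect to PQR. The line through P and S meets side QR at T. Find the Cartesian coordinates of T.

(21/5, 54/5)

Line PS meets QR where the P-coordinate vanishes; zeroing S's P-weight and renormalizing leaves Q, R-weights 1/2 : 1/3 → (3/5, 2/5).
So T = (3/5)·Q + (2/5)·R = (21/5, 54/5).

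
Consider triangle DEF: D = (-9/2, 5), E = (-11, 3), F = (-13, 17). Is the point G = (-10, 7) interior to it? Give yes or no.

yes

Barycentric coordinates of G: (22/95, 49/95, 24/95).
The three coordinates are positive, positive, positive; a point is interior exactly when all three are positive.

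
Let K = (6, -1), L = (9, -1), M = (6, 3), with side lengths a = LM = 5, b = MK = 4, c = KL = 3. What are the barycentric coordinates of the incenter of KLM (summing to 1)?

(5/12, 1/3, 1/4)

The incenter has barycentric coordinates proportional to the opposite side lengths: (5 : 4 : 3).
Normalizing by 5+4+3 = 12 gives (5/12, 1/3, 1/4).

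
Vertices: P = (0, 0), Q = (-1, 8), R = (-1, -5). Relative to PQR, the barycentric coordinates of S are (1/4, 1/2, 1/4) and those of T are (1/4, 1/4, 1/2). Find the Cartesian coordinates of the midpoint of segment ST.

Barycentric coordinates of the midpoint are the average: (1/4, 3/8, 3/8).
Converting: (1/4)·P + (3/8)·Q + (3/8)·R = (-3/4, 9/8).

(-3/4, 9/8)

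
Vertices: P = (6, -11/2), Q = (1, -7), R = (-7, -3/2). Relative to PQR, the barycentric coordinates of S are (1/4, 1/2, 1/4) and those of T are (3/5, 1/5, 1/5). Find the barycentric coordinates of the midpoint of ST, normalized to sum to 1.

(17/40, 7/20, 9/40)

Since both coordinate triples sum to 1, the midpoint's barycentrics are the componentwise average.
(1/4+3/5)/2 = 17/40; similarly 7/20 and 9/40.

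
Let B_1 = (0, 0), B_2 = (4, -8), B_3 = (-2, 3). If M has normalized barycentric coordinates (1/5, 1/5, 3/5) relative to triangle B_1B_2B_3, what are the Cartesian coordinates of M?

(-2/5, 1/5)

M = (1/5)·B_1 + (1/5)·B_2 + (3/5)·B_3.
x-coordinate: (1/5)·0 + (1/5)·4 + (3/5)·(-2) = -2/5.
y-coordinate: (1/5)·0 + (1/5)·(-8) + (3/5)·3 = 1/5.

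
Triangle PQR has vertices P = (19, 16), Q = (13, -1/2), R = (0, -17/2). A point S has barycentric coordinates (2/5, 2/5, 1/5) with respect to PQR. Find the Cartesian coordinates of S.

S = (2/5)·P + (2/5)·Q + (1/5)·R.
x-coordinate: (2/5)·19 + (2/5)·13 + (1/5)·0 = 64/5.
y-coordinate: (2/5)·16 + (2/5)·(-1/2) + (1/5)·(-17/2) = 9/2.

(64/5, 9/2)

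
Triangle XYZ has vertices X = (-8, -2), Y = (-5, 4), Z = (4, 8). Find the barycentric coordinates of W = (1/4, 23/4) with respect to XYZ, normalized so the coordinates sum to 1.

(1/8, 1/4, 5/8)

Signed area of the reference triangle: [XYZ] = ½·((-8)·(4−8) + (-5)·(8−(-2)) + 4·(-2−4)) = ½·(32 − 50 − 24) = -21.
[WYZ] = ½·((1/4)·(4−8) + (-5)·(8−(23/4)) + 4·(23/4−4)) = ½·(-1 − 45/4 + 7) = -21/8, so the X-coordinate is (-21/8)/(-21) = 1/8.
[XWZ] = ½·((-8)·(23/4−8) + (1/4)·(8−(-2)) + 4·(-2−(23/4))) = ½·(18 + 5/2 − 31) = -21/4, so the Y-coordinate is 1/4.
[XYW] = ½·((-8)·(4−(23/4)) + (-5)·(23/4−(-2)) + (1/4)·(-2−4)) = ½·(14 − 155/4 − 3/2) = -105/8, so the Z-coordinate is 5/8.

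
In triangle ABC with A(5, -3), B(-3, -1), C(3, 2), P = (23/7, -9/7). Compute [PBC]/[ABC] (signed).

[ABC] = ½·(5·(-1−2) + (-3)·(2−(-3)) + 3·(-3−(-1))) = ½·(-15 − 15 − 6) = -18.
[PBC] = ½·((23/7)·(-1−2) + (-3)·(2−(-9/7)) + 3·(-9/7−(-1))) = ½·(-69/7 − 69/7 − 6/7) = -72/7, so the ratio is (-72/7)/(-18) = 4/7.

4/7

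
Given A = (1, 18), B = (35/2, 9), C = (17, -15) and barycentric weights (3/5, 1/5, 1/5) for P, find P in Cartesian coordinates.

P = (3/5)·A + (1/5)·B + (1/5)·C.
x-coordinate: (3/5)·1 + (1/5)·(35/2) + (1/5)·17 = 15/2.
y-coordinate: (3/5)·18 + (1/5)·9 + (1/5)·(-15) = 48/5.

(15/2, 48/5)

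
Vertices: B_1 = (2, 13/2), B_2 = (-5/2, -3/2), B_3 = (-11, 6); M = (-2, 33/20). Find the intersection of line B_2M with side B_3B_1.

(-5/4, 51/8)

Barycentric coordinates of M with respect to B_1B_2B_3: (3/10, 3/5, 1/10).
On side B_3B_1 the B_2-coordinate is zero; dropping M's B_2-weight 3/5 and renormalizing the remaining 1/10 : 3/10 gives weights 1/4, 3/4 on B_3, B_1.
N = (1/4)·(-11, 6) + (3/4)·(2, 13/2) = (-5/4, 51/8).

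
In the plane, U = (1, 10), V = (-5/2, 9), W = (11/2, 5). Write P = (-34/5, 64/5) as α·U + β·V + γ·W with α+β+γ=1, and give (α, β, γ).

Signed area of the reference triangle: [UVW] = ½·(1·(9−5) + (-5/2)·(5−10) + (11/2)·(10−9)) = ½·(4 + 25/2 + 11/2) = 11.
[PVW] = ½·((-34/5)·(9−5) + (-5/2)·(5−(64/5)) + (11/2)·(64/5−9)) = ½·(-136/5 + 39/2 + 209/10) = 33/5, so the U-coordinate is (33/5)/11 = 3/5.
[UPW] = ½·(1·(64/5−5) + (-34/5)·(5−10) + (11/2)·(10−(64/5))) = ½·(39/5 + 34 − 77/5) = 66/5, so the V-coordinate is 6/5.
[UVP] = ½·(1·(9−(64/5)) + (-5/2)·(64/5−10) + (-34/5)·(10−9)) = ½·(-19/5 − 7 − 34/5) = -44/5, so the W-coordinate is -4/5.

(3/5, 6/5, -4/5)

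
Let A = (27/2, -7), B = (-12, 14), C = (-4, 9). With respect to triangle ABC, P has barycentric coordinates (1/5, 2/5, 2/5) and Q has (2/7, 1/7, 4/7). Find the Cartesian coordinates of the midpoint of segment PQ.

(-269/140, 453/70)

Barycentric coordinates of the midpoint are the average: (17/70, 19/70, 17/35).
Converting: (17/70)·A + (19/70)·B + (17/35)·C = (-269/140, 453/70).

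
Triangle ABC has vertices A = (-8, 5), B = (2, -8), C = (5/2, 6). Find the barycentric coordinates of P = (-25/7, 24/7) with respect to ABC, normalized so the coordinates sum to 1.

(4/7, 1/7, 2/7)

Signed area of the reference triangle: [ABC] = ½·((-8)·(-8−6) + 2·(6−5) + (5/2)·(5−(-8))) = ½·(112 + 2 + 65/2) = 293/4.
[PBC] = ½·((-25/7)·(-8−6) + 2·(6−(24/7)) + (5/2)·(24/7−(-8))) = ½·(50 + 36/7 + 200/7) = 293/7, so the A-coordinate is (293/7)/(293/4) = 4/7.
[APC] = ½·((-8)·(24/7−6) + (-25/7)·(6−5) + (5/2)·(5−(24/7))) = ½·(144/7 − 25/7 + 55/14) = 293/28, so the B-coordinate is 1/7.
[ABP] = ½·((-8)·(-8−(24/7)) + 2·(24/7−5) + (-25/7)·(5−(-8))) = ½·(640/7 − 22/7 − 325/7) = 293/14, so the C-coordinate is 2/7.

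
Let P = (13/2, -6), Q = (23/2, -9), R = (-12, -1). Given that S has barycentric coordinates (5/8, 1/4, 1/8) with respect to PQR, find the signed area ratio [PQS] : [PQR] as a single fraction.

The signed ratio [PQS]/[PQR] equals the barycentric coordinate of S at vertex R, which is 1/8.

1/8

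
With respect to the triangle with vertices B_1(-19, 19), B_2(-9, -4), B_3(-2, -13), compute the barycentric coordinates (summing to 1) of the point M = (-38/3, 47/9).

Signed area of the reference triangle: [B_1B_2B_3] = ½·((-19)·(-4−(-13)) + (-9)·(-13−19) + (-2)·(19−(-4))) = ½·(-171 + 288 − 46) = 71/2.
[MB_2B_3] = ½·((-38/3)·(-4−(-13)) + (-9)·(-13−(47/9)) + (-2)·(47/9−(-4))) = ½·(-114 + 164 − 166/9) = 142/9, so the B_1-coordinate is (142/9)/(71/2) = 4/9.
[B_1MB_3] = ½·((-19)·(47/9−(-13)) + (-38/3)·(-13−19) + (-2)·(19−(47/9))) = ½·(-3116/9 + 1216/3 − 248/9) = 142/9, so the B_2-coordinate is 4/9.
[B_1B_2M] = ½·((-19)·(-4−(47/9)) + (-9)·(47/9−19) + (-38/3)·(19−(-4))) = ½·(1577/9 + 124 − 874/3) = 71/18, so the B_3-coordinate is 1/9.

(4/9, 4/9, 1/9)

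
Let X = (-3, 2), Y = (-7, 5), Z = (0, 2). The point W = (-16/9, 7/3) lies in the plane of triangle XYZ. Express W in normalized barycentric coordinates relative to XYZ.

Signed area of the reference triangle: [XYZ] = ½·((-3)·(5−2) + (-7)·(2−2) + 0·(2−5)) = ½·(-9 + 0 + 0) = -9/2.
[WYZ] = ½·((-16/9)·(5−2) + (-7)·(2−(7/3)) + 0·(7/3−5)) = ½·(-16/3 + 7/3 + 0) = -3/2, so the X-coordinate is (-3/2)/(-9/2) = 1/3.
[XWZ] = ½·((-3)·(7/3−2) + (-16/9)·(2−2) + 0·(2−(7/3))) = ½·(-1 + 0 + 0) = -1/2, so the Y-coordinate is 1/9.
[XYW] = ½·((-3)·(5−(7/3)) + (-7)·(7/3−2) + (-16/9)·(2−5)) = ½·(-8 − 7/3 + 16/3) = -5/2, so the Z-coordinate is 5/9.

(1/3, 1/9, 5/9)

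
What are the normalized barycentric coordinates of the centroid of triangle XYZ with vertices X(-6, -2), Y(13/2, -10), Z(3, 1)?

(1/3, 1/3, 1/3)

The centroid is the average of the vertices, so each weight is 1/3.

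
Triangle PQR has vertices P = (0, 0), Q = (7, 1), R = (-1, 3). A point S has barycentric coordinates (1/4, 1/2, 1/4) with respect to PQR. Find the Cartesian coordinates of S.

(13/4, 5/4)

S = (1/4)·P + (1/2)·Q + (1/4)·R.
x-coordinate: (1/4)·0 + (1/2)·7 + (1/4)·(-1) = 13/4.
y-coordinate: (1/4)·0 + (1/2)·1 + (1/4)·3 = 5/4.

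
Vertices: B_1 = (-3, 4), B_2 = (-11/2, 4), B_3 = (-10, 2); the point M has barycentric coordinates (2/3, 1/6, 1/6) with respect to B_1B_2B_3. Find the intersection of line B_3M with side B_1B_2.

Line B_3M meets B_1B_2 where the B_3-coordinate vanishes; zeroing M's B_3-weight and renormalizing leaves B_1, B_2-weights 2/3 : 1/6 → (4/5, 1/5).
So N = (4/5)·B_1 + (1/5)·B_2 = (-7/2, 4).

(-7/2, 4)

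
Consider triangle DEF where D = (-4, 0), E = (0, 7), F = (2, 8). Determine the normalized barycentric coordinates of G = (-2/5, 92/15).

(2/15, 4/5, 1/15)

Signed area of the reference triangle: [DEF] = ½·((-4)·(7−8) + 0·(8−0) + 2·(0−7)) = ½·(4 + 0 − 14) = -5.
[GEF] = ½·((-2/5)·(7−8) + 0·(8−(92/15)) + 2·(92/15−7)) = ½·(2/5 + 0 − 26/15) = -2/3, so the D-coordinate is (-2/3)/(-5) = 2/15.
[DGF] = ½·((-4)·(92/15−8) + (-2/5)·(8−0) + 2·(0−(92/15))) = ½·(112/15 − 16/5 − 184/15) = -4, so the E-coordinate is 4/5.
[DEG] = ½·((-4)·(7−(92/15)) + 0·(92/15−0) + (-2/5)·(0−7)) = ½·(-52/15 + 0 + 14/5) = -1/3, so the F-coordinate is 1/15.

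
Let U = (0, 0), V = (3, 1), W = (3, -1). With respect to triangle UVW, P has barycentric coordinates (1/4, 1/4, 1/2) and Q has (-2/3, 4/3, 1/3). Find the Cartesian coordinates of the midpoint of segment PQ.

Barycentric coordinates of the midpoint are the average: (-5/24, 19/24, 5/12).
Converting: (-5/24)·U + (19/24)·V + (5/12)·W = (29/8, 3/8).

(29/8, 3/8)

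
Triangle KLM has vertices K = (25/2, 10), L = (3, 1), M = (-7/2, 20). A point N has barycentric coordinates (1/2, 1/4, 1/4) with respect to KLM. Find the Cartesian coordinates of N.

(49/8, 41/4)

N = (1/2)·K + (1/4)·L + (1/4)·M.
x-coordinate: (1/2)·(25/2) + (1/4)·3 + (1/4)·(-7/2) = 49/8.
y-coordinate: (1/2)·10 + (1/4)·1 + (1/4)·20 = 41/4.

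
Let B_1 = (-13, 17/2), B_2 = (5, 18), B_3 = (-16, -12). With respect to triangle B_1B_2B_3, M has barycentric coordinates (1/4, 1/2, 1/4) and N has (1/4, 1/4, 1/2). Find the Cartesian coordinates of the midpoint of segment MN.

Barycentric coordinates of the midpoint are the average: (1/4, 3/8, 3/8).
Converting: (1/4)·B_1 + (3/8)·B_2 + (3/8)·B_3 = (-59/8, 35/8).

(-59/8, 35/8)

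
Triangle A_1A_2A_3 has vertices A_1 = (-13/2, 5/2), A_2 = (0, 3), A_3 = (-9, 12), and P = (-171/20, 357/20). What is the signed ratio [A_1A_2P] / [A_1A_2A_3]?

8/5

[A_1A_2A_3] = ½·((-13/2)·(3−12) + 0·(12−(5/2)) + (-9)·(5/2−3)) = ½·(117/2 + 0 + 9/2) = 63/2.
[A_1A_2P] = ½·((-13/2)·(3−(357/20)) + 0·(357/20−(5/2)) + (-171/20)·(5/2−3)) = ½·(3861/40 + 0 + 171/40) = 252/5, so the ratio is (252/5)/(63/2) = 8/5.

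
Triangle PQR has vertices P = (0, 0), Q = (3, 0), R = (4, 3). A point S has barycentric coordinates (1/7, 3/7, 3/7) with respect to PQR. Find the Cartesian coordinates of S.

(3, 9/7)

S = (1/7)·P + (3/7)·Q + (3/7)·R.
x-coordinate: (1/7)·0 + (3/7)·3 + (3/7)·4 = 3.
y-coordinate: (1/7)·0 + (3/7)·0 + (3/7)·3 = 9/7.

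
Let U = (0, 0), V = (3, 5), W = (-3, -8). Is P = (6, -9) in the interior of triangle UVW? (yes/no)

Barycentric coordinates of P: (-41/3, 25/3, 19/3).
The three coordinates are negative, positive, positive; a point is interior exactly when all three are positive.

no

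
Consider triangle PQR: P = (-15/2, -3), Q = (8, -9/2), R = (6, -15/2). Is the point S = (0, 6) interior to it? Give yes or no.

no

Barycentric coordinates of S: (10/11, 69/22, -67/22).
The three coordinates are positive, positive, negative; a point is interior exactly when all three are positive.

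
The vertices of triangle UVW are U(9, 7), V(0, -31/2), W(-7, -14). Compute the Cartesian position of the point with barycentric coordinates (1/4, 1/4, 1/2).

P = (1/4)·U + (1/4)·V + (1/2)·W.
x-coordinate: (1/4)·9 + (1/4)·0 + (1/2)·(-7) = -5/4.
y-coordinate: (1/4)·7 + (1/4)·(-31/2) + (1/2)·(-14) = -73/8.

(-5/4, -73/8)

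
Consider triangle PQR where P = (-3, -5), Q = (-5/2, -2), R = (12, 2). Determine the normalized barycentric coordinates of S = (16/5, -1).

(1/5, 2/5, 2/5)

Signed area of the reference triangle: [PQR] = ½·((-3)·(-2−2) + (-5/2)·(2−(-5)) + 12·(-5−(-2))) = ½·(12 − 35/2 − 36) = -83/4.
[SQR] = ½·((16/5)·(-2−2) + (-5/2)·(2−(-1)) + 12·(-1−(-2))) = ½·(-64/5 − 15/2 + 12) = -83/20, so the P-coordinate is (-83/20)/(-83/4) = 1/5.
[PSR] = ½·((-3)·(-1−2) + (16/5)·(2−(-5)) + 12·(-5−(-1))) = ½·(9 + 112/5 − 48) = -83/10, so the Q-coordinate is 2/5.
[PQS] = ½·((-3)·(-2−(-1)) + (-5/2)·(-1−(-5)) + (16/5)·(-5−(-2))) = ½·(3 − 10 − 48/5) = -83/10, so the R-coordinate is 2/5.
Check: 1/5 + 2/5 + 2/5 = 1.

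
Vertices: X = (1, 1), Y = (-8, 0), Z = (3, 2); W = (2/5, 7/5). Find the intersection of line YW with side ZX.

(5/2, 7/4)

Barycentric coordinates of W with respect to XYZ: (1/5, 1/5, 3/5).
On side ZX the Y-coordinate is zero; dropping W's Y-weight 1/5 and renormalizing the remaining 3/5 : 1/5 gives weights 3/4, 1/4 on Z, X.
V = (3/4)·(3, 2) + (1/4)·(1, 1) = (5/2, 7/4).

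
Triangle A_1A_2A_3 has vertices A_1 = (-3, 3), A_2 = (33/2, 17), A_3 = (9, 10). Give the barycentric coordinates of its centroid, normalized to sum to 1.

The centroid is the average of the vertices, so each weight is 1/3.

(1/3, 1/3, 1/3)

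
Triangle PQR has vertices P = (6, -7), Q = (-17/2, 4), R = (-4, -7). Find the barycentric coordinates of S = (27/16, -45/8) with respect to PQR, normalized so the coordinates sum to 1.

(5/8, 1/8, 1/4)

Signed area of the reference triangle: [PQR] = ½·(6·(4−(-7)) + (-17/2)·(-7−(-7)) + (-4)·(-7−4)) = ½·(66 + 0 + 44) = 55.
[SQR] = ½·((27/16)·(4−(-7)) + (-17/2)·(-7−(-45/8)) + (-4)·(-45/8−4)) = ½·(297/16 + 187/16 + 77/2) = 275/8, so the P-coordinate is (275/8)/55 = 5/8.
[PSR] = ½·(6·(-45/8−(-7)) + (27/16)·(-7−(-7)) + (-4)·(-7−(-45/8))) = ½·(33/4 + 0 + 11/2) = 55/8, so the Q-coordinate is 1/8.
[PQS] = ½·(6·(4−(-45/8)) + (-17/2)·(-45/8−(-7)) + (27/16)·(-7−4)) = ½·(231/4 − 187/16 − 297/16) = 55/4, so the R-coordinate is 1/4.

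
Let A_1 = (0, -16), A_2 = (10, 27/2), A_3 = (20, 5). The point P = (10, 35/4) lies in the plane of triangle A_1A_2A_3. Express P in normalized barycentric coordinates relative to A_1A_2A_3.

Signed area of the reference triangle: [A_1A_2A_3] = ½·(0·(27/2−5) + 10·(5−(-16)) + 20·(-16−(27/2))) = ½·(0 + 210 − 590) = -190.
[PA_2A_3] = ½·(10·(27/2−5) + 10·(5−(35/4)) + 20·(35/4−(27/2))) = ½·(85 − 75/2 − 95) = -95/4, so the A_1-coordinate is (-95/4)/(-190) = 1/8.
[A_1PA_3] = ½·(0·(35/4−5) + 10·(5−(-16)) + 20·(-16−(35/4))) = ½·(0 + 210 − 495) = -285/2, so the A_2-coordinate is 3/4.
[A_1A_2P] = ½·(0·(27/2−(35/4)) + 10·(35/4−(-16)) + 10·(-16−(27/2))) = ½·(0 + 495/2 − 295) = -95/4, so the A_3-coordinate is 1/8.
Check: 1/8 + 3/4 + 1/8 = 1.

(1/8, 3/4, 1/8)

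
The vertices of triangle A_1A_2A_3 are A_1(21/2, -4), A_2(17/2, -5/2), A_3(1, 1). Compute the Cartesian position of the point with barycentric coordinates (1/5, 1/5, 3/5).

(22/5, -7/10)

P = (1/5)·A_1 + (1/5)·A_2 + (3/5)·A_3.
x-coordinate: (1/5)·(21/2) + (1/5)·(17/2) + (3/5)·1 = 22/5.
y-coordinate: (1/5)·(-4) + (1/5)·(-5/2) + (3/5)·1 = -7/10.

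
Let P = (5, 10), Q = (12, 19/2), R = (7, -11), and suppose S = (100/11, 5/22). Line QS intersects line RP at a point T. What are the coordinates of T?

Barycentric coordinates of S with respect to PQR: (1/11, 5/11, 5/11).
On side RP the Q-coordinate is zero; dropping S's Q-weight 5/11 and renormalizing the remaining 5/11 : 1/11 gives weights 5/6, 1/6 on R, P.
T = (5/6)·(7, -11) + (1/6)·(5, 10) = (20/3, -15/2).

(20/3, -15/2)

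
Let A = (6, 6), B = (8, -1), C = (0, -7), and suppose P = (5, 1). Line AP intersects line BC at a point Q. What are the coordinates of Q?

Barycentric coordinates of P with respect to ABC: (1/2, 1/4, 1/4).
On side BC the A-coordinate is zero; dropping P's A-weight 1/2 and renormalizing the remaining 1/4 : 1/4 gives weights 1/2, 1/2 on B, C.
Q = (1/2)·(8, -1) + (1/2)·(0, -7) = (4, -4).

(4, -4)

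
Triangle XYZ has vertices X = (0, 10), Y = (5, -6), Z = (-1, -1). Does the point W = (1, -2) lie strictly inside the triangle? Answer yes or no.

yes

Barycentric coordinates of W: (4/71, 23/71, 44/71).
The three coordinates are positive, positive, positive; a point is interior exactly when all three are positive.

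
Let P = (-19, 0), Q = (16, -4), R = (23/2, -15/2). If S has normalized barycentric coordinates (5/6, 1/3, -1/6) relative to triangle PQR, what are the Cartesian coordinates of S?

(-149/12, -1/12)

S = (5/6)·P + (1/3)·Q + (-1/6)·R.
x-coordinate: (5/6)·(-19) + (1/3)·16 + (-1/6)·(23/2) = -149/12.
y-coordinate: (5/6)·0 + (1/3)·(-4) + (-1/6)·(-15/2) = -1/12.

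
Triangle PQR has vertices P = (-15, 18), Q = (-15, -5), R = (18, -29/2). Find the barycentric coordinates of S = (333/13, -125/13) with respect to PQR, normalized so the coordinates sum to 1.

Signed area of the reference triangle: [PQR] = ½·((-15)·(-5−(-29/2)) + (-15)·(-29/2−18) + 18·(18−(-5))) = ½·(-285/2 + 975/2 + 414) = 759/2.
[SQR] = ½·((333/13)·(-5−(-29/2)) + (-15)·(-29/2−(-125/13)) + 18·(-125/13−(-5))) = ½·(6327/26 + 1905/26 − 1080/13) = 1518/13, so the P-coordinate is (1518/13)/(759/2) = 4/13.
[PSR] = ½·((-15)·(-125/13−(-29/2)) + (333/13)·(-29/2−18) + 18·(18−(-125/13))) = ½·(-1905/26 − 1665/2 + 6462/13) = -5313/26, so the Q-coordinate is -7/13.
[PQS] = ½·((-15)·(-5−(-125/13)) + (-15)·(-125/13−18) + (333/13)·(18−(-5))) = ½·(-900/13 + 5385/13 + 7659/13) = 6072/13, so the R-coordinate is 16/13.
Check: 4/13 − 7/13 + 16/13 = 1.

(4/13, -7/13, 16/13)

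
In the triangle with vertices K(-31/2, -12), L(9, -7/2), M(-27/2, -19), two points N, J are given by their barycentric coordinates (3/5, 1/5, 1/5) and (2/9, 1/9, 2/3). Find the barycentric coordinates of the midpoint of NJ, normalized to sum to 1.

(37/90, 7/45, 13/30)

Since both coordinate triples sum to 1, the midpoint's barycentrics are the componentwise average.
(3/5+2/9)/2 = 37/90; similarly 7/45 and 13/30.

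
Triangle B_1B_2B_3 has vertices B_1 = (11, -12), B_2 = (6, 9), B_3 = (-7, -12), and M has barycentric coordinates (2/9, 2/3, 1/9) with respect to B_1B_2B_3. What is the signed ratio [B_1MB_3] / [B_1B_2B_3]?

2/3

The signed ratio [B_1MB_3]/[B_1B_2B_3] equals the barycentric coordinate of M at vertex B_2, which is 2/3.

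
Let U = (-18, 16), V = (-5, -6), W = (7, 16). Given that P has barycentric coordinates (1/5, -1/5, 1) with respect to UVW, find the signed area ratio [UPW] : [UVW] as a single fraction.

-1/5

The signed ratio [UPW]/[UVW] equals the barycentric coordinate of P at vertex V, which is -1/5.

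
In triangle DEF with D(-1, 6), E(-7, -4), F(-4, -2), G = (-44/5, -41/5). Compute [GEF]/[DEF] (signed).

-1/2

[DEF] = ½·((-1)·(-4−(-2)) + (-7)·(-2−6) + (-4)·(6−(-4))) = ½·(2 + 56 − 40) = 9.
[GEF] = ½·((-44/5)·(-4−(-2)) + (-7)·(-2−(-41/5)) + (-4)·(-41/5−(-4))) = ½·(88/5 − 217/5 + 84/5) = -9/2, so the ratio is (-9/2)/9 = -1/2.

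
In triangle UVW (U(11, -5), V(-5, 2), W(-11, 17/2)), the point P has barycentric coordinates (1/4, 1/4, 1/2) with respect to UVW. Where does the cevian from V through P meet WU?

(-11/3, 4)

Line VP meets WU where the V-coordinate vanishes; zeroing P's V-weight and renormalizing leaves W, U-weights 1/2 : 1/4 → (2/3, 1/3).
So Q = (2/3)·W + (1/3)·U = (-11/3, 4).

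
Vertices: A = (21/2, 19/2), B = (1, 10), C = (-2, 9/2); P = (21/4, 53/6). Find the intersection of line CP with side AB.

(67/10, 97/10)

Barycentric coordinates of P with respect to ABC: (1/2, 1/3, 1/6).
On side AB the C-coordinate is zero; dropping P's C-weight 1/6 and renormalizing the remaining 1/2 : 1/3 gives weights 3/5, 2/5 on A, B.
Q = (3/5)·(21/2, 19/2) + (2/5)·(1, 10) = (67/10, 97/10).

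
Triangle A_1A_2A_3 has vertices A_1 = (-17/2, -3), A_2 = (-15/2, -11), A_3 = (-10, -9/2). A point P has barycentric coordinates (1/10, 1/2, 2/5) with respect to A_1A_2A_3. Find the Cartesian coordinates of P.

P = (1/10)·A_1 + (1/2)·A_2 + (2/5)·A_3.
x-coordinate: (1/10)·(-17/2) + (1/2)·(-15/2) + (2/5)·(-10) = -43/5.
y-coordinate: (1/10)·(-3) + (1/2)·(-11) + (2/5)·(-9/2) = -38/5.

(-43/5, -38/5)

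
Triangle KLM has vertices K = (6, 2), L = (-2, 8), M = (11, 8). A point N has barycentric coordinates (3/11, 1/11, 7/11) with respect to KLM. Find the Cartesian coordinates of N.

N = (3/11)·K + (1/11)·L + (7/11)·M.
x-coordinate: (3/11)·6 + (1/11)·(-2) + (7/11)·11 = 93/11.
y-coordinate: (3/11)·2 + (1/11)·8 + (7/11)·8 = 70/11.

(93/11, 70/11)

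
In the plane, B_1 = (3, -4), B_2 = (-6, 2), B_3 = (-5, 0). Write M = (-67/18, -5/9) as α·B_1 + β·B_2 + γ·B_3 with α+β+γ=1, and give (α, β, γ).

(1/6, 1/18, 7/9)

Signed area of the reference triangle: [B_1B_2B_3] = ½·(3·(2−0) + (-6)·(0−(-4)) + (-5)·(-4−2)) = ½·(6 − 24 + 30) = 6.
[MB_2B_3] = ½·((-67/18)·(2−0) + (-6)·(0−(-5/9)) + (-5)·(-5/9−2)) = ½·(-67/9 − 10/3 + 115/9) = 1, so the B_1-coordinate is 1/6 = 1/6.
[B_1MB_3] = ½·(3·(-5/9−0) + (-67/18)·(0−(-4)) + (-5)·(-4−(-5/9))) = ½·(-5/3 − 134/9 + 155/9) = 1/3, so the B_2-coordinate is 1/18.
[B_1B_2M] = ½·(3·(2−(-5/9)) + (-6)·(-5/9−(-4)) + (-67/18)·(-4−2)) = ½·(23/3 − 62/3 + 67/3) = 14/3, so the B_3-coordinate is 7/9.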